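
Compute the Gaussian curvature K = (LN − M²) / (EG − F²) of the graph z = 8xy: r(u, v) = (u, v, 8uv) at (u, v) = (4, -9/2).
K = -64/5387041

Coefficients of the first fundamental form: E = 64*v^2 + 1, F = 64*u*v, G = 64*u^2 + 1.
Coefficients of the second fundamental form: L = 0, M = 8/sqrt(64*u^2 + 64*v^2 + 1), N = 0.
Assemble K = (LN − M²)/(EG − F²) = -64/(4096*u^4 + 8192*u^2*v^2 + 128*u^2 + 4096*v^4 + 128*v^2 + 1). At (u, v) = (4, -9/2): K = -64/5387041.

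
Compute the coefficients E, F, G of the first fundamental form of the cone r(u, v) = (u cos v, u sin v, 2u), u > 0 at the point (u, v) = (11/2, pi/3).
E = 5;  F = 0;  G = 121/4

Partials: r_u = (cos(v), sin(v), 2), r_v = (-u*sin(v), u*cos(v), 0). As functions of (u, v):
  E = r_u · r_u = 5,
  F = r_u · r_v = 0,
  G = r_v · r_v = u^2.
Evaluating at (u, v) = (11/2, pi/3): E = 5, F = 0, G = 121/4.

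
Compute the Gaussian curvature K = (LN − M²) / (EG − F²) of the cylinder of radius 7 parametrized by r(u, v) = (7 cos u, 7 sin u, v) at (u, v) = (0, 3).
K = 0

Coefficients of the first fundamental form: E = 49, F = 0, G = 1.
Coefficients of the second fundamental form: L = -7, M = 0, N = 0.
Assemble K = (LN − M²)/(EG − F²) = 0. At (u, v) = (0, 3): K = 0.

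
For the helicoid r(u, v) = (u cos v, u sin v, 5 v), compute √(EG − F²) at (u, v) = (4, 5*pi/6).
√(EG − F²)|_{(4, 5*pi/6)} = sqrt(41)

E = 1, F = 0, G = u^2 + 25; EG − F² = u^2 + 25; √(EG − F²) = sqrt(u^2 + 25). At the given point: sqrt(41).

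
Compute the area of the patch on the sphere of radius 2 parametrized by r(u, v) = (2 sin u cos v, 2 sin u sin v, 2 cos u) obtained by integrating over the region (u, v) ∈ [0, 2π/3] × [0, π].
Area = 6*pi

Area = ∫∫ √(EG − F²) du dv with √(EG − F²) = 4*Abs(sin(u)). Integrating over [0, 2π/3] × [0, π] gives 6*pi.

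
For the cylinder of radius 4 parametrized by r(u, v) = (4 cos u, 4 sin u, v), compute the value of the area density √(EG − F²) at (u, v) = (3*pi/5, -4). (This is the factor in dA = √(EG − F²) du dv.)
√(EG − F²)|_{(3*pi/5, -4)} = 4

E = 16, F = 0, G = 1, so EG − F² = 16. Taking the positive square root: √(EG − F²) = 4. At (u, v) = (3*pi/5, -4): 4.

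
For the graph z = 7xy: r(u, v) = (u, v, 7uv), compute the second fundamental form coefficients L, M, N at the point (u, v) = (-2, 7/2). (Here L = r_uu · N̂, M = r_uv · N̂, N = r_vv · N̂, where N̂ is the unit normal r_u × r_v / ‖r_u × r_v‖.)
L = 0;  M = 14*sqrt(3189)/3189;  N = 0

Compute the unit normal N̂(u, v) = (-7*v/sqrt(49*u^2 + 49*v^2 + 1), -7*u/sqrt(49*u^2 + 49*v^2 + 1), 1/sqrt(49*u^2 + 49*v^2 + 1)), and the second partials r_uu, r_uv, r_vv. Take dot products:
  L(u, v) = r_uu · N̂ = 0,
  M(u, v) = r_uv · N̂ = 7/sqrt(49*u^2 + 49*v^2 + 1),
  N(u, v) = r_vv · N̂ = 0.
Evaluating at (u, v) = (-2, 7/2):
  L = 0, M = 14*sqrt(3189)/3189, N = 0.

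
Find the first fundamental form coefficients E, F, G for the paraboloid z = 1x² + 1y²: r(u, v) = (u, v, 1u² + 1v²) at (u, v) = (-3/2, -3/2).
E = 10;  F = 9;  G = 10

Partials: r_u = (1, 0, 2*u), r_v = (0, 1, 2*v). As functions of (u, v):
  E = r_u · r_u = 4*u^2 + 1,
  F = r_u · r_v = 4*u*v,
  G = r_v · r_v = 4*v^2 + 1.
Evaluating at (u, v) = (-3/2, -3/2): E = 10, F = 9, G = 10.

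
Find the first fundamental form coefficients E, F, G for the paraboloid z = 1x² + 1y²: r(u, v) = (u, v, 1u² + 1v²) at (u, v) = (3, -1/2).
E = 37;  F = -6;  G = 2

Partials: r_u = (1, 0, 2*u), r_v = (0, 1, 2*v). As functions of (u, v):
  E = r_u · r_u = 4*u^2 + 1,
  F = r_u · r_v = 4*u*v,
  G = r_v · r_v = 4*v^2 + 1.
Evaluating at (u, v) = (3, -1/2): E = 37, F = -6, G = 2.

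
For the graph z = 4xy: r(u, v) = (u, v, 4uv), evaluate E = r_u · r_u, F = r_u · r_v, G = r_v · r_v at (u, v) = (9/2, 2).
E = 65;  F = 144;  G = 325

Partials: r_u = (1, 0, 4*v), r_v = (0, 1, 4*u). As functions of (u, v):
  E = r_u · r_u = 16*v^2 + 1,
  F = r_u · r_v = 16*u*v,
  G = r_v · r_v = 16*u^2 + 1.
Evaluating at (u, v) = (9/2, 2): E = 65, F = 144, G = 325.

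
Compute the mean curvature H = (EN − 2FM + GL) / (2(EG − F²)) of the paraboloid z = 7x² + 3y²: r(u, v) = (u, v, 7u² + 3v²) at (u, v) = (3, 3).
H = 7570*sqrt(2089)/4363921

With E = 196*u^2 + 1, F = 84*u*v, G = 36*v^2 + 1, L = 14/sqrt(196*u^2 + 36*v^2 + 1), M = 0, N = 6/sqrt(196*u^2 + 36*v^2 + 1), assemble
  H = (EN − 2FM + GL) / (2(EG − F²)) = 2*(294*u^2 + 126*v^2 + 5)/(196*u^2 + 36*v^2 + 1)^(3/2).
At (u, v) = (3, 3): H = 7570*sqrt(2089)/4363921.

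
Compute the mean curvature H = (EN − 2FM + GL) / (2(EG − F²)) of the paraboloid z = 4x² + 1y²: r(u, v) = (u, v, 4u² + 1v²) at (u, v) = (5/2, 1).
H = 421*sqrt(5)/18225

With E = 64*u^2 + 1, F = 16*u*v, G = 4*v^2 + 1, L = 8/sqrt(64*u^2 + 4*v^2 + 1), M = 0, N = 2/sqrt(64*u^2 + 4*v^2 + 1), assemble
  H = (EN − 2FM + GL) / (2(EG − F²)) = (64*u^2 + 16*v^2 + 5)/(64*u^2 + 4*v^2 + 1)^(3/2).
At (u, v) = (5/2, 1): H = 421*sqrt(5)/18225.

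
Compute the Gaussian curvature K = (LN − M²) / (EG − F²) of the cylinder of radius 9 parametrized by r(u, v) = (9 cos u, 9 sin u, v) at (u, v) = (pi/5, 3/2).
K = 0

Coefficients of the first fundamental form: E = 81, F = 0, G = 1.
Coefficients of the second fundamental form: L = -9, M = 0, N = 0.
Assemble K = (LN − M²)/(EG − F²) = 0. At (u, v) = (pi/5, 3/2): K = 0.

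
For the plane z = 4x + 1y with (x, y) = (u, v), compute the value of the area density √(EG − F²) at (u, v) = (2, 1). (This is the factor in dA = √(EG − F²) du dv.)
√(EG − F²)|_{(2, 1)} = 3*sqrt(2)

E = 17, F = 4, G = 2, so EG − F² = 18. Taking the positive square root: √(EG − F²) = 3*sqrt(2). At (u, v) = (2, 1): 3*sqrt(2).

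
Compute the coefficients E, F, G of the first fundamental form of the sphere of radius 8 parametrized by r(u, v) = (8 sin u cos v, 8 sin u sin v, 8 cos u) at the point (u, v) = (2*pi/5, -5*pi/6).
E = 64;  F = 0;  G = 8*sqrt(5) + 40

Partials: r_u = (8*cos(u)*cos(v), 8*sin(v)*cos(u), -8*sin(u)), r_v = (-8*sin(u)*sin(v), 8*sin(u)*cos(v), 0). As functions of (u, v):
  E = r_u · r_u = 64,
  F = r_u · r_v = 0,
  G = r_v · r_v = 64*sin(u)^2.
Evaluating at (u, v) = (2*pi/5, -5*pi/6): E = 64, F = 0, G = 8*sqrt(5) + 40.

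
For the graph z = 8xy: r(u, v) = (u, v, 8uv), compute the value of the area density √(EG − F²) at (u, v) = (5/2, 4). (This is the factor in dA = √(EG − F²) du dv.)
√(EG − F²)|_{(5/2, 4)} = 5*sqrt(57)

E = 64*v^2 + 1, F = 64*u*v, G = 64*u^2 + 1, so EG − F² = 64*u^2 + 64*v^2 + 1. Taking the positive square root: √(EG − F²) = sqrt(64*u^2 + 64*v^2 + 1). At (u, v) = (5/2, 4): 5*sqrt(57).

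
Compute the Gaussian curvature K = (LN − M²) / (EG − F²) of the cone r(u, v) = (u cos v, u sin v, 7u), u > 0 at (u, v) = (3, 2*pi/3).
K = 0

Coefficients of the first fundamental form: E = 50, F = 0, G = u^2.
Coefficients of the second fundamental form: L = 0, M = 0, N = 7*sqrt(2)*u^2/(10*Abs(u)).
Assemble K = (LN − M²)/(EG − F²) = 0. At (u, v) = (3, 2*pi/3): K = 0.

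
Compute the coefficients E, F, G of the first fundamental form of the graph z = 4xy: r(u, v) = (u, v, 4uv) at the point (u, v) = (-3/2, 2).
E = 65;  F = -48;  G = 37

Partials: r_u = (1, 0, 4*v), r_v = (0, 1, 4*u). As functions of (u, v):
  E = r_u · r_u = 16*v^2 + 1,
  F = r_u · r_v = 16*u*v,
  G = r_v · r_v = 16*u^2 + 1.
Evaluating at (u, v) = (-3/2, 2): E = 65, F = -48, G = 37.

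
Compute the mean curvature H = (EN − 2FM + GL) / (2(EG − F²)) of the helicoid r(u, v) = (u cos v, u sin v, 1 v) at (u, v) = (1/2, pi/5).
H = 0

With E = 1, F = 0, G = u^2 + 1, L = 0, M = -1/sqrt(u^2 + 1), N = 0, assemble
  H = (EN − 2FM + GL) / (2(EG − F²)) = 0.
At (u, v) = (1/2, pi/5): H = 0.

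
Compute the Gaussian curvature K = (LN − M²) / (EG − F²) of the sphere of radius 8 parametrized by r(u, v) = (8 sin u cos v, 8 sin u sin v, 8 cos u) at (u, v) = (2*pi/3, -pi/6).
K = 1/64

Coefficients of the first fundamental form: E = 64, F = 0, G = 64*sin(u)^2.
Coefficients of the second fundamental form: L = -8*sin(u)/Abs(sin(u)), M = 0, N = -8*sin(u)^3/Abs(sin(u)).
Assemble K = (LN − M²)/(EG − F²) = 1/64. At (u, v) = (2*pi/3, -pi/6): K = 1/64.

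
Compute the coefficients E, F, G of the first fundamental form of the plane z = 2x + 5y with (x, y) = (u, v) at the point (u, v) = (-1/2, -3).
E = 5;  F = 10;  G = 26

Partials: r_u = (1, 0, 2), r_v = (0, 1, 5). As functions of (u, v):
  E = r_u · r_u = 5,
  F = r_u · r_v = 10,
  G = r_v · r_v = 26.
Evaluating at (u, v) = (-1/2, -3): E = 5, F = 10, G = 26.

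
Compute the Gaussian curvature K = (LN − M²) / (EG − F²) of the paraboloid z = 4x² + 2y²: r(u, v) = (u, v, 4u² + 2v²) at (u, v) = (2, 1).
K = 32/74529

Coefficients of the first fundamental form: E = 64*u^2 + 1, F = 32*u*v, G = 16*v^2 + 1.
Coefficients of the second fundamental form: L = 8/sqrt(64*u^2 + 16*v^2 + 1), M = 0, N = 4/sqrt(64*u^2 + 16*v^2 + 1).
Assemble K = (LN − M²)/(EG − F²) = 32/(4096*u^4 + 2048*u^2*v^2 + 128*u^2 + 256*v^4 + 32*v^2 + 1). At (u, v) = (2, 1): K = 32/74529.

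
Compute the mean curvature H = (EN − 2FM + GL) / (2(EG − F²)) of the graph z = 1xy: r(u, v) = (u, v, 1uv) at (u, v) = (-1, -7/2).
H = -28*sqrt(57)/3249

With E = v^2 + 1, F = u*v, G = u^2 + 1, L = 0, M = 1/sqrt(u^2 + v^2 + 1), N = 0, assemble
  H = (EN − 2FM + GL) / (2(EG − F²)) = -u*v/(u^2 + v^2 + 1)^(3/2).
At (u, v) = (-1, -7/2): H = -28*sqrt(57)/3249.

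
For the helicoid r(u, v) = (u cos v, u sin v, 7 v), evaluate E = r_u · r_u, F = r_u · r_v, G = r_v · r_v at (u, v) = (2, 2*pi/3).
E = 1;  F = 0;  G = 53

Partials: r_u = (cos(v), sin(v), 0), r_v = (-u*sin(v), u*cos(v), 7). As functions of (u, v):
  E = r_u · r_u = 1,
  F = r_u · r_v = 0,
  G = r_v · r_v = u^2 + 49.
Evaluating at (u, v) = (2, 2*pi/3): E = 1, F = 0, G = 53.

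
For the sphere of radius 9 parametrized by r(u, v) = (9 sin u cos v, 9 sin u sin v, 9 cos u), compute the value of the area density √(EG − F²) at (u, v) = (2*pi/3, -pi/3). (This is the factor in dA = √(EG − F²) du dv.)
√(EG − F²)|_{(2*pi/3, -pi/3)} = 81*sqrt(3)/2

E = 81, F = 0, G = 81*sin(u)^2, so EG − F² = 6561*sin(u)^2. Taking the positive square root: √(EG − F²) = 81*Abs(sin(u)). At (u, v) = (2*pi/3, -pi/3): 81*sqrt(3)/2.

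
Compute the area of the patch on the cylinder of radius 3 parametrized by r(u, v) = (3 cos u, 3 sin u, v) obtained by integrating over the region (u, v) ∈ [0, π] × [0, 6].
Area = 18*pi

Area = ∫∫ √(EG − F²) du dv with √(EG − F²) = 3. Integrating over [0, π] × [0, 6] gives 18*pi.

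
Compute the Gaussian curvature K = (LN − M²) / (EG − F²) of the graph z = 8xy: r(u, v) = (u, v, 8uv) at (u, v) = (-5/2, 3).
K = -64/954529

Coefficients of the first fundamental form: E = 64*v^2 + 1, F = 64*u*v, G = 64*u^2 + 1.
Coefficients of the second fundamental form: L = 0, M = 8/sqrt(64*u^2 + 64*v^2 + 1), N = 0.
Assemble K = (LN − M²)/(EG − F²) = -64/(4096*u^4 + 8192*u^2*v^2 + 128*u^2 + 4096*v^4 + 128*v^2 + 1). At (u, v) = (-5/2, 3): K = -64/954529.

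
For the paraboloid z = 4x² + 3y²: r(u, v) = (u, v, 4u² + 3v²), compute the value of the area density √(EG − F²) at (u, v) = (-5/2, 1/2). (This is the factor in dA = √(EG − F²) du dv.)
√(EG − F²)|_{(-5/2, 1/2)} = sqrt(410)

E = 64*u^2 + 1, F = 48*u*v, G = 36*v^2 + 1, so EG − F² = 64*u^2 + 36*v^2 + 1. Taking the positive square root: √(EG − F²) = sqrt(64*u^2 + 36*v^2 + 1). At (u, v) = (-5/2, 1/2): sqrt(410).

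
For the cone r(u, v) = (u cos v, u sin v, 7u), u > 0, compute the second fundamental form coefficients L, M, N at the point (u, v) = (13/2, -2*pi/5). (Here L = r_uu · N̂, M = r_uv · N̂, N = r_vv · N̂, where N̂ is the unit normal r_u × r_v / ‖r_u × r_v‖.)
L = 0;  M = 0;  N = 91*sqrt(2)/20

Compute the unit normal N̂(u, v) = (-7*sqrt(2)*u*cos(v)/(10*Abs(u)), -7*sqrt(2)*u*sin(v)/(10*Abs(u)), sqrt(2)*u/(10*Abs(u))), and the second partials r_uu, r_uv, r_vv. Take dot products:
  L(u, v) = r_uu · N̂ = 0,
  M(u, v) = r_uv · N̂ = 0,
  N(u, v) = r_vv · N̂ = 7*sqrt(2)*u^2/(10*Abs(u)).
Evaluating at (u, v) = (13/2, -2*pi/5):
  L = 0, M = 0, N = 91*sqrt(2)/20.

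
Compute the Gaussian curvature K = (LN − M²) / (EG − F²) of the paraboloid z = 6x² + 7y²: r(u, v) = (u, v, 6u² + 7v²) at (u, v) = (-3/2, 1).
K = 168/271441

Coefficients of the first fundamental form: E = 144*u^2 + 1, F = 168*u*v, G = 196*v^2 + 1.
Coefficients of the second fundamental form: L = 12/sqrt(144*u^2 + 196*v^2 + 1), M = 0, N = 14/sqrt(144*u^2 + 196*v^2 + 1).
Assemble K = (LN − M²)/(EG − F²) = 168/(20736*u^4 + 56448*u^2*v^2 + 288*u^2 + 38416*v^4 + 392*v^2 + 1). At (u, v) = (-3/2, 1): K = 168/271441.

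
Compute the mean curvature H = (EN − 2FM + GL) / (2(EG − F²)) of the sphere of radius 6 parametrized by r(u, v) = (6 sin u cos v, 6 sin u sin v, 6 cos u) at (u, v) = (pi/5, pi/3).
H = -1/6

With E = 36, F = 0, G = 36*sin(u)^2, L = -6*sin(u)/Abs(sin(u)), M = 0, N = -6*sin(u)^3/Abs(sin(u)), assemble
  H = (EN − 2FM + GL) / (2(EG − F²)) = -sin(u)/(6*Abs(sin(u))).
At (u, v) = (pi/5, pi/3): H = -1/6.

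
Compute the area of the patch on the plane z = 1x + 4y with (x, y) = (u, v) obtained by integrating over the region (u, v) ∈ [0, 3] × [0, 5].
Area = 45*sqrt(2)

Area = ∫∫ √(EG − F²) du dv with √(EG − F²) = 3*sqrt(2). Integrating over [0, 3] × [0, 5] gives 45*sqrt(2).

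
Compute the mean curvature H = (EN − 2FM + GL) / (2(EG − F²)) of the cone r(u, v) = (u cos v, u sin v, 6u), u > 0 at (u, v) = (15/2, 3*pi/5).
H = 2*sqrt(37)/185

With E = 37, F = 0, G = u^2, L = 0, M = 0, N = 6*sqrt(37)*u^2/(37*Abs(u)), assemble
  H = (EN − 2FM + GL) / (2(EG − F²)) = 3*sqrt(37)/(37*Abs(u)).
At (u, v) = (15/2, 3*pi/5): H = 2*sqrt(37)/185.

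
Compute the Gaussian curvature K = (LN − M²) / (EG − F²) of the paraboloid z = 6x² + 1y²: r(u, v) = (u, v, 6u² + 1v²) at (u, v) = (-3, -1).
K = 24/1692601

Coefficients of the first fundamental form: E = 144*u^2 + 1, F = 24*u*v, G = 4*v^2 + 1.
Coefficients of the second fundamental form: L = 12/sqrt(144*u^2 + 4*v^2 + 1), M = 0, N = 2/sqrt(144*u^2 + 4*v^2 + 1).
Assemble K = (LN − M²)/(EG − F²) = 24/(20736*u^4 + 1152*u^2*v^2 + 288*u^2 + 16*v^4 + 8*v^2 + 1). At (u, v) = (-3, -1): K = 24/1692601.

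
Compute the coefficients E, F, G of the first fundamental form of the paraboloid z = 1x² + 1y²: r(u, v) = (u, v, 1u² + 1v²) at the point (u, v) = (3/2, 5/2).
E = 10;  F = 15;  G = 26

Partials: r_u = (1, 0, 2*u), r_v = (0, 1, 2*v). As functions of (u, v):
  E = r_u · r_u = 4*u^2 + 1,
  F = r_u · r_v = 4*u*v,
  G = r_v · r_v = 4*v^2 + 1.
Evaluating at (u, v) = (3/2, 5/2): E = 10, F = 15, G = 26.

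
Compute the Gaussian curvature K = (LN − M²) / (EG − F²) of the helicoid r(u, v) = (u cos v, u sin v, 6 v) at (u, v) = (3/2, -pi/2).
K = -64/2601

Coefficients of the first fundamental form: E = 1, F = 0, G = u^2 + 36.
Coefficients of the second fundamental form: L = 0, M = -6/sqrt(u^2 + 36), N = 0.
Assemble K = (LN − M²)/(EG − F²) = -36/(u^2 + 36)^2. At (u, v) = (3/2, -pi/2): K = -64/2601.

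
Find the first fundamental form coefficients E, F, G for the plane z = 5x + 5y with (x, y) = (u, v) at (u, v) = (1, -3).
E = 26;  F = 25;  G = 26

Partials: r_u = (1, 0, 5), r_v = (0, 1, 5). As functions of (u, v):
  E = r_u · r_u = 26,
  F = r_u · r_v = 25,
  G = r_v · r_v = 26.
Evaluating at (u, v) = (1, -3): E = 26, F = 25, G = 26.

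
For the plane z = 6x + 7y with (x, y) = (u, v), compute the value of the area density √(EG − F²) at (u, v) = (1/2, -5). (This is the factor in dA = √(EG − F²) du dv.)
√(EG − F²)|_{(1/2, -5)} = sqrt(86)

E = 37, F = 42, G = 50, so EG − F² = 86. Taking the positive square root: √(EG − F²) = sqrt(86). At (u, v) = (1/2, -5): sqrt(86).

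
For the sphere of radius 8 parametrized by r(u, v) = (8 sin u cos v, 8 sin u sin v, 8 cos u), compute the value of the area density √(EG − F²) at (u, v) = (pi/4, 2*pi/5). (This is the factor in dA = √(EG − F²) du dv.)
√(EG − F²)|_{(pi/4, 2*pi/5)} = 32*sqrt(2)

E = 64, F = 0, G = 64*sin(u)^2, so EG − F² = 4096*sin(u)^2. Taking the positive square root: √(EG − F²) = 64*Abs(sin(u)). At (u, v) = (pi/4, 2*pi/5): 32*sqrt(2).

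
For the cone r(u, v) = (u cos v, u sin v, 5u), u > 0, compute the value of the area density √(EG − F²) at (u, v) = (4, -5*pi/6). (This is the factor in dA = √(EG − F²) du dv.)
√(EG − F²)|_{(4, -5*pi/6)} = 4*sqrt(26)

E = 26, F = 0, G = u^2, so EG − F² = 26*u^2. Taking the positive square root: √(EG − F²) = sqrt(26)*Abs(u). At (u, v) = (4, -5*pi/6): 4*sqrt(26).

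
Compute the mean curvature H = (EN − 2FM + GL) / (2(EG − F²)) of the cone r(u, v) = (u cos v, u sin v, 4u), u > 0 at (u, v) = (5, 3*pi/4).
H = 2*sqrt(17)/85

With E = 17, F = 0, G = u^2, L = 0, M = 0, N = 4*sqrt(17)*u^2/(17*Abs(u)), assemble
  H = (EN − 2FM + GL) / (2(EG − F²)) = 2*sqrt(17)/(17*Abs(u)).
At (u, v) = (5, 3*pi/4): H = 2*sqrt(17)/85.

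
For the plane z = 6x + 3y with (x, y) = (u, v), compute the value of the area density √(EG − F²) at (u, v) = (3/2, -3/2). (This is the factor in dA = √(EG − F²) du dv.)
√(EG − F²)|_{(3/2, -3/2)} = sqrt(46)

E = 37, F = 18, G = 10, so EG − F² = 46. Taking the positive square root: √(EG − F²) = sqrt(46). At (u, v) = (3/2, -3/2): sqrt(46).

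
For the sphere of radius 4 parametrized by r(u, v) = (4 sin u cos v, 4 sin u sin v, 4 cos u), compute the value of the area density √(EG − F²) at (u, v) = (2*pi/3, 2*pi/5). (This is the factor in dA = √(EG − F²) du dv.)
√(EG − F²)|_{(2*pi/3, 2*pi/5)} = 8*sqrt(3)

E = 16, F = 0, G = 16*sin(u)^2, so EG − F² = 256*sin(u)^2. Taking the positive square root: √(EG − F²) = 16*Abs(sin(u)). At (u, v) = (2*pi/3, 2*pi/5): 8*sqrt(3).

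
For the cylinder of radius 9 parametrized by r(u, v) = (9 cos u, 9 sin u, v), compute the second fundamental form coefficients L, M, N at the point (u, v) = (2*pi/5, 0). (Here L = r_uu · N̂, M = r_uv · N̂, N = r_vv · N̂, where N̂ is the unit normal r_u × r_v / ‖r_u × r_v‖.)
L = -9;  M = 0;  N = 0

Compute the unit normal N̂(u, v) = (cos(u), sin(u), 0), and the second partials r_uu, r_uv, r_vv. Take dot products:
  L(u, v) = r_uu · N̂ = -9,
  M(u, v) = r_uv · N̂ = 0,
  N(u, v) = r_vv · N̂ = 0.
Evaluating at (u, v) = (2*pi/5, 0):
  L = -9, M = 0, N = 0.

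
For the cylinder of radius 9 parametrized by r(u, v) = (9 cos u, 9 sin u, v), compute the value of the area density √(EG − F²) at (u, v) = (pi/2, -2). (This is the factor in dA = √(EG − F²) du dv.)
√(EG − F²)|_{(pi/2, -2)} = 9

E = 81, F = 0, G = 1, so EG − F² = 81. Taking the positive square root: √(EG − F²) = 9. At (u, v) = (pi/2, -2): 9.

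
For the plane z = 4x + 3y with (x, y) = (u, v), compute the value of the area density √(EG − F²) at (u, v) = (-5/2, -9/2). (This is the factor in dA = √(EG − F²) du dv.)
√(EG − F²)|_{(-5/2, -9/2)} = sqrt(26)

E = 17, F = 12, G = 10, so EG − F² = 26. Taking the positive square root: √(EG − F²) = sqrt(26). At (u, v) = (-5/2, -9/2): sqrt(26).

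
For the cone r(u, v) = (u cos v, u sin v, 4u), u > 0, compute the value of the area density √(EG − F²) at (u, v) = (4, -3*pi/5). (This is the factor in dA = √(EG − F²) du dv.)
√(EG − F²)|_{(4, -3*pi/5)} = 4*sqrt(17)

E = 17, F = 0, G = u^2, so EG − F² = 17*u^2. Taking the positive square root: √(EG − F²) = sqrt(17)*Abs(u). At (u, v) = (4, -3*pi/5): 4*sqrt(17).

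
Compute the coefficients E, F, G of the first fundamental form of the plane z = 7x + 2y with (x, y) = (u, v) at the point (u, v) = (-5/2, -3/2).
E = 50;  F = 14;  G = 5

Partials: r_u = (1, 0, 7), r_v = (0, 1, 2). As functions of (u, v):
  E = r_u · r_u = 50,
  F = r_u · r_v = 14,
  G = r_v · r_v = 5.
Evaluating at (u, v) = (-5/2, -3/2): E = 50, F = 14, G = 5.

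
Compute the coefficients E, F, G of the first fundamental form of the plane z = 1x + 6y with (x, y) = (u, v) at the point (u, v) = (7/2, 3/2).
E = 2;  F = 6;  G = 37

Partials: r_u = (1, 0, 1), r_v = (0, 1, 6). As functions of (u, v):
  E = r_u · r_u = 2,
  F = r_u · r_v = 6,
  G = r_v · r_v = 37.
Evaluating at (u, v) = (7/2, 3/2): E = 2, F = 6, G = 37.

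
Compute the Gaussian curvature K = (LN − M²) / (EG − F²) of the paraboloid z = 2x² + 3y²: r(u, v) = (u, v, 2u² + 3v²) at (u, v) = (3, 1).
K = 24/32761

Coefficients of the first fundamental form: E = 16*u^2 + 1, F = 24*u*v, G = 36*v^2 + 1.
Coefficients of the second fundamental form: L = 4/sqrt(16*u^2 + 36*v^2 + 1), M = 0, N = 6/sqrt(16*u^2 + 36*v^2 + 1).
Assemble K = (LN − M²)/(EG − F²) = 24/(256*u^4 + 1152*u^2*v^2 + 32*u^2 + 1296*v^4 + 72*v^2 + 1). At (u, v) = (3, 1): K = 24/32761.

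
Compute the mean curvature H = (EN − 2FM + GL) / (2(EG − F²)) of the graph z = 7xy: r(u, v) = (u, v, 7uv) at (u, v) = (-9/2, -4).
H = -49392*sqrt(7109)/50537881

With E = 49*v^2 + 1, F = 49*u*v, G = 49*u^2 + 1, L = 0, M = 7/sqrt(49*u^2 + 49*v^2 + 1), N = 0, assemble
  H = (EN − 2FM + GL) / (2(EG − F²)) = -343*u*v/(49*u^2 + 49*v^2 + 1)^(3/2).
At (u, v) = (-9/2, -4): H = -49392*sqrt(7109)/50537881.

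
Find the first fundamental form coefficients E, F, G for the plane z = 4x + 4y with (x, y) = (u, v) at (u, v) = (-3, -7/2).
E = 17;  F = 16;  G = 17

Partials: r_u = (1, 0, 4), r_v = (0, 1, 4). As functions of (u, v):
  E = r_u · r_u = 17,
  F = r_u · r_v = 16,
  G = r_v · r_v = 17.
Evaluating at (u, v) = (-3, -7/2): E = 17, F = 16, G = 17.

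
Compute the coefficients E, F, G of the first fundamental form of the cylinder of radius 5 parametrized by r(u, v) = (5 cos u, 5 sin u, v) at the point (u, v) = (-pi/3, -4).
E = 25;  F = 0;  G = 1

Partials: r_u = (-5*sin(u), 5*cos(u), 0), r_v = (0, 0, 1). As functions of (u, v):
  E = r_u · r_u = 25,
  F = r_u · r_v = 0,
  G = r_v · r_v = 1.
Evaluating at (u, v) = (-pi/3, -4): E = 25, F = 0, G = 1.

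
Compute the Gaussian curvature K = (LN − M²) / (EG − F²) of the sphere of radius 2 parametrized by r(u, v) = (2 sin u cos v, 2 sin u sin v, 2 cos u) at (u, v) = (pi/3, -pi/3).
K = 1/4

Coefficients of the first fundamental form: E = 4, F = 0, G = 4*sin(u)^2.
Coefficients of the second fundamental form: L = -2*sin(u)/Abs(sin(u)), M = 0, N = -2*sin(u)^3/Abs(sin(u)).
Assemble K = (LN − M²)/(EG − F²) = 1/4. At (u, v) = (pi/3, -pi/3): K = 1/4.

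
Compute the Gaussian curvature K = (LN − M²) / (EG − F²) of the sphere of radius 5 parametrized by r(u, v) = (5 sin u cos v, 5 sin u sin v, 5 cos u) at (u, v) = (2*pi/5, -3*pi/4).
K = 1/25

Coefficients of the first fundamental form: E = 25, F = 0, G = 25*sin(u)^2.
Coefficients of the second fundamental form: L = -5*sin(u)/Abs(sin(u)), M = 0, N = -5*sin(u)^3/Abs(sin(u)).
Assemble K = (LN − M²)/(EG − F²) = 1/25. At (u, v) = (2*pi/5, -3*pi/4): K = 1/25.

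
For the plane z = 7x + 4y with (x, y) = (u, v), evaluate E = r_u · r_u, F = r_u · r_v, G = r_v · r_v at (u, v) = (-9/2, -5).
E = 50;  F = 28;  G = 17

Partials: r_u = (1, 0, 7), r_v = (0, 1, 4). As functions of (u, v):
  E = r_u · r_u = 50,
  F = r_u · r_v = 28,
  G = r_v · r_v = 17.
Evaluating at (u, v) = (-9/2, -5): E = 50, F = 28, G = 17.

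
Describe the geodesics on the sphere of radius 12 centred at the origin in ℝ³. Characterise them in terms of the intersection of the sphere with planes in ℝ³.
Geodesics on the sphere of radius 12 are great circles — circles of radius 12 obtained as the intersection of the sphere with planes through the origin (the centre of the sphere).

A curve α(t) of nonzero constant speed on the sphere of radius 12 is a geodesic iff its acceleration α̈ is everywhere normal to the surface, i.e. parallel to the radial vector α(t). Then d/dt(α × α̇) = α̇ × α̇ + α × α̈ = 0, so α × α̇ is a constant vector n ≠ 0 and α(t) · n = 0 for all t: α lies in the plane through the origin with normal n. The intersection of that plane with the sphere is a circle of radius 12 (a great circle). Conversely, a great circle traversed at constant speed has centripetal acceleration pointing at the origin, hence normal to the sphere, so every great circle is a geodesic.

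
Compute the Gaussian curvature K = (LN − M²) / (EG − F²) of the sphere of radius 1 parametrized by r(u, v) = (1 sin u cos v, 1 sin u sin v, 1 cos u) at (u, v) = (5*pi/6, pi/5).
K = 1

Coefficients of the first fundamental form: E = 1, F = 0, G = sin(u)^2.
Coefficients of the second fundamental form: L = -sin(u)/Abs(sin(u)), M = 0, N = -sin(u)^3/Abs(sin(u)).
Assemble K = (LN − M²)/(EG − F²) = 1. At (u, v) = (5*pi/6, pi/5): K = 1.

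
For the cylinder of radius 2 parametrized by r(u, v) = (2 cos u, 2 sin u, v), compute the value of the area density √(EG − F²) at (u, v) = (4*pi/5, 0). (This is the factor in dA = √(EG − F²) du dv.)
√(EG − F²)|_{(4*pi/5, 0)} = 2

E = 4, F = 0, G = 1, so EG − F² = 4. Taking the positive square root: √(EG − F²) = 2. At (u, v) = (4*pi/5, 0): 2.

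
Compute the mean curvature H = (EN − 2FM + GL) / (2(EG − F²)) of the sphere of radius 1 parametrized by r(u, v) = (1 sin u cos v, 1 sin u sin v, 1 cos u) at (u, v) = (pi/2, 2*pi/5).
H = -1

With E = 1, F = 0, G = sin(u)^2, L = -sin(u)/Abs(sin(u)), M = 0, N = -sin(u)^3/Abs(sin(u)), assemble
  H = (EN − 2FM + GL) / (2(EG − F²)) = -sin(u)/Abs(sin(u)).
At (u, v) = (pi/2, 2*pi/5): H = -1.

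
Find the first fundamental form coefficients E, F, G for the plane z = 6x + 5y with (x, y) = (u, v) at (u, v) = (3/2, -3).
E = 37;  F = 30;  G = 26

Partials: r_u = (1, 0, 6), r_v = (0, 1, 5). As functions of (u, v):
  E = r_u · r_u = 37,
  F = r_u · r_v = 30,
  G = r_v · r_v = 26.
Evaluating at (u, v) = (3/2, -3): E = 37, F = 30, G = 26.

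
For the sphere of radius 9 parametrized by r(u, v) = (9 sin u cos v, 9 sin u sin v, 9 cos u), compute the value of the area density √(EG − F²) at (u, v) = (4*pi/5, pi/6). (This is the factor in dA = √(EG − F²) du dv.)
√(EG − F²)|_{(4*pi/5, pi/6)} = 81*sqrt(10 - 2*sqrt(5))/4

E = 81, F = 0, G = 81*sin(u)^2, so EG − F² = 6561*sin(u)^2. Taking the positive square root: √(EG − F²) = 81*Abs(sin(u)). At (u, v) = (4*pi/5, pi/6): 81*sqrt(10 - 2*sqrt(5))/4.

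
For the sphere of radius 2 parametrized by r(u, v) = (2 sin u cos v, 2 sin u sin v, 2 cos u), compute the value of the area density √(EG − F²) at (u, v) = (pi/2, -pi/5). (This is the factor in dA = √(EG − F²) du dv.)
√(EG − F²)|_{(pi/2, -pi/5)} = 4

E = 4, F = 0, G = 4*sin(u)^2, so EG − F² = 16*sin(u)^2. Taking the positive square root: √(EG − F²) = 4*Abs(sin(u)). At (u, v) = (pi/2, -pi/5): 4.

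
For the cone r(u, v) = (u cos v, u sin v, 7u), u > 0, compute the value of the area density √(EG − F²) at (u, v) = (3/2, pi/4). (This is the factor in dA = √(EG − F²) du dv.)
√(EG − F²)|_{(3/2, pi/4)} = 15*sqrt(2)/2

E = 50, F = 0, G = u^2, so EG − F² = 50*u^2. Taking the positive square root: √(EG − F²) = 5*sqrt(2)*Abs(u). At (u, v) = (3/2, pi/4): 15*sqrt(2)/2.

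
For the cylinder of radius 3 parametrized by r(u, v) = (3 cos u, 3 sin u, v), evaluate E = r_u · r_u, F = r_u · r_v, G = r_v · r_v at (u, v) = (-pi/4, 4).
E = 9;  F = 0;  G = 1

Partials: r_u = (-3*sin(u), 3*cos(u), 0), r_v = (0, 0, 1). As functions of (u, v):
  E = r_u · r_u = 9,
  F = r_u · r_v = 0,
  G = r_v · r_v = 1.
Evaluating at (u, v) = (-pi/4, 4): E = 9, F = 0, G = 1.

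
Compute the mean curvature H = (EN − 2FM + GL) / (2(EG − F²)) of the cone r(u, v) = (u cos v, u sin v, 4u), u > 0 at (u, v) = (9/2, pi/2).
H = 4*sqrt(17)/153

With E = 17, F = 0, G = u^2, L = 0, M = 0, N = 4*sqrt(17)*u^2/(17*Abs(u)), assemble
  H = (EN − 2FM + GL) / (2(EG − F²)) = 2*sqrt(17)/(17*Abs(u)).
At (u, v) = (9/2, pi/2): H = 4*sqrt(17)/153.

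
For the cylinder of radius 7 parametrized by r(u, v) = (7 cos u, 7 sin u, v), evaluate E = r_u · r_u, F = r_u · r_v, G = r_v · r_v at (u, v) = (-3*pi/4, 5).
E = 49;  F = 0;  G = 1

Partials: r_u = (-7*sin(u), 7*cos(u), 0), r_v = (0, 0, 1). As functions of (u, v):
  E = r_u · r_u = 49,
  F = r_u · r_v = 0,
  G = r_v · r_v = 1.
Evaluating at (u, v) = (-3*pi/4, 5): E = 49, F = 0, G = 1.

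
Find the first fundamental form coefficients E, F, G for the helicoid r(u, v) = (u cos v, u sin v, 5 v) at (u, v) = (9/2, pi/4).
E = 1;  F = 0;  G = 181/4

Partials: r_u = (cos(v), sin(v), 0), r_v = (-u*sin(v), u*cos(v), 5). As functions of (u, v):
  E = r_u · r_u = 1,
  F = r_u · r_v = 0,
  G = r_v · r_v = u^2 + 25.
Evaluating at (u, v) = (9/2, pi/4): E = 1, F = 0, G = 181/4.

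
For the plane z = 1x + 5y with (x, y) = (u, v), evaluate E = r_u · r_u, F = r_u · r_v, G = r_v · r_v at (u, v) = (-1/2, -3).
E = 2;  F = 5;  G = 26

Partials: r_u = (1, 0, 1), r_v = (0, 1, 5). As functions of (u, v):
  E = r_u · r_u = 2,
  F = r_u · r_v = 5,
  G = r_v · r_v = 26.
Evaluating at (u, v) = (-1/2, -3): E = 2, F = 5, G = 26.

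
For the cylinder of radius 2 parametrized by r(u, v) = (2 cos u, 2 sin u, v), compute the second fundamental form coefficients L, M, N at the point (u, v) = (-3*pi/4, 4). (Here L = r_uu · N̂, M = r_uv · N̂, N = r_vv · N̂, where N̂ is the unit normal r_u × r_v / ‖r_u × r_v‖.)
L = -2;  M = 0;  N = 0

Compute the unit normal N̂(u, v) = (cos(u), sin(u), 0), and the second partials r_uu, r_uv, r_vv. Take dot products:
  L(u, v) = r_uu · N̂ = -2,
  M(u, v) = r_uv · N̂ = 0,
  N(u, v) = r_vv · N̂ = 0.
Evaluating at (u, v) = (-3*pi/4, 4):
  L = -2, M = 0, N = 0.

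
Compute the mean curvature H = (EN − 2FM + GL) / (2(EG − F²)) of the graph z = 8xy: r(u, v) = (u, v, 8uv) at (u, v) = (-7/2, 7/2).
H = 6272*sqrt(1569)/2461761

With E = 64*v^2 + 1, F = 64*u*v, G = 64*u^2 + 1, L = 0, M = 8/sqrt(64*u^2 + 64*v^2 + 1), N = 0, assemble
  H = (EN − 2FM + GL) / (2(EG − F²)) = -512*u*v/(64*u^2 + 64*v^2 + 1)^(3/2).
At (u, v) = (-7/2, 7/2): H = 6272*sqrt(1569)/2461761.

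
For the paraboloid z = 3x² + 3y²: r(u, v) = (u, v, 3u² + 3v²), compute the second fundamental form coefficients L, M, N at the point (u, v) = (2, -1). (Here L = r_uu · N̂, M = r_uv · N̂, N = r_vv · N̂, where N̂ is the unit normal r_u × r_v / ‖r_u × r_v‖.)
L = 6*sqrt(181)/181;  M = 0;  N = 6*sqrt(181)/181

Compute the unit normal N̂(u, v) = (-6*u/sqrt(36*u^2 + 36*v^2 + 1), -6*v/sqrt(36*u^2 + 36*v^2 + 1), 1/sqrt(36*u^2 + 36*v^2 + 1)), and the second partials r_uu, r_uv, r_vv. Take dot products:
  L(u, v) = r_uu · N̂ = 6/sqrt(36*u^2 + 36*v^2 + 1),
  M(u, v) = r_uv · N̂ = 0,
  N(u, v) = r_vv · N̂ = 6/sqrt(36*u^2 + 36*v^2 + 1).
Evaluating at (u, v) = (2, -1):
  L = 6*sqrt(181)/181, M = 0, N = 6*sqrt(181)/181.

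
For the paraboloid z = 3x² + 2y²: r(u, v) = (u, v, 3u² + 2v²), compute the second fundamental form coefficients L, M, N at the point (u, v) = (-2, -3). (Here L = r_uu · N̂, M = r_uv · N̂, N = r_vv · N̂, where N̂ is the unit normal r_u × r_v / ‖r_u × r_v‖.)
L = 6/17;  M = 0;  N = 4/17

Compute the unit normal N̂(u, v) = (-6*u/sqrt(36*u^2 + 16*v^2 + 1), -4*v/sqrt(36*u^2 + 16*v^2 + 1), 1/sqrt(36*u^2 + 16*v^2 + 1)), and the second partials r_uu, r_uv, r_vv. Take dot products:
  L(u, v) = r_uu · N̂ = 6/sqrt(36*u^2 + 16*v^2 + 1),
  M(u, v) = r_uv · N̂ = 0,
  N(u, v) = r_vv · N̂ = 4/sqrt(36*u^2 + 16*v^2 + 1).
Evaluating at (u, v) = (-2, -3):
  L = 6/17, M = 0, N = 4/17.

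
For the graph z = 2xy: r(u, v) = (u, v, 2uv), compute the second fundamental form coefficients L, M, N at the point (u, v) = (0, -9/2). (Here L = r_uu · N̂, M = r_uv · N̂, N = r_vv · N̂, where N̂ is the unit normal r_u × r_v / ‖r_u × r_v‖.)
L = 0;  M = sqrt(82)/41;  N = 0

Compute the unit normal N̂(u, v) = (-2*v/sqrt(4*u^2 + 4*v^2 + 1), -2*u/sqrt(4*u^2 + 4*v^2 + 1), 1/sqrt(4*u^2 + 4*v^2 + 1)), and the second partials r_uu, r_uv, r_vv. Take dot products:
  L(u, v) = r_uu · N̂ = 0,
  M(u, v) = r_uv · N̂ = 2/sqrt(4*u^2 + 4*v^2 + 1),
  N(u, v) = r_vv · N̂ = 0.
Evaluating at (u, v) = (0, -9/2):
  L = 0, M = sqrt(82)/41, N = 0.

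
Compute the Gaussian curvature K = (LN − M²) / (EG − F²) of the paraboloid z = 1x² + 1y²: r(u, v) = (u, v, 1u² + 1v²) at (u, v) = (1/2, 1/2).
K = 4/9

Coefficients of the first fundamental form: E = 4*u^2 + 1, F = 4*u*v, G = 4*v^2 + 1.
Coefficients of the second fundamental form: L = 2/sqrt(4*u^2 + 4*v^2 + 1), M = 0, N = 2/sqrt(4*u^2 + 4*v^2 + 1).
Assemble K = (LN − M²)/(EG − F²) = 4/(16*u^4 + 32*u^2*v^2 + 8*u^2 + 16*v^4 + 8*v^2 + 1). At (u, v) = (1/2, 1/2): K = 4/9.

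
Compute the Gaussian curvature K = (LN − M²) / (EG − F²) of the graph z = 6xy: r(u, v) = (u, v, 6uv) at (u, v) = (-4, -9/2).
K = -9/426409

Coefficients of the first fundamental form: E = 36*v^2 + 1, F = 36*u*v, G = 36*u^2 + 1.
Coefficients of the second fundamental form: L = 0, M = 6/sqrt(36*u^2 + 36*v^2 + 1), N = 0.
Assemble K = (LN − M²)/(EG − F²) = -36/(1296*u^4 + 2592*u^2*v^2 + 72*u^2 + 1296*v^4 + 72*v^2 + 1). At (u, v) = (-4, -9/2): K = -9/426409.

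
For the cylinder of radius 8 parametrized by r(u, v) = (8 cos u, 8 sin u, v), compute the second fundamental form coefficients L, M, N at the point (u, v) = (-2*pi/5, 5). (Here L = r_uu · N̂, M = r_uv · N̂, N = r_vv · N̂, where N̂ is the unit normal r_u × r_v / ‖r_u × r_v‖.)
L = -8;  M = 0;  N = 0

Compute the unit normal N̂(u, v) = (cos(u), sin(u), 0), and the second partials r_uu, r_uv, r_vv. Take dot products:
  L(u, v) = r_uu · N̂ = -8,
  M(u, v) = r_uv · N̂ = 0,
  N(u, v) = r_vv · N̂ = 0.
Evaluating at (u, v) = (-2*pi/5, 5):
  L = -8, M = 0, N = 0.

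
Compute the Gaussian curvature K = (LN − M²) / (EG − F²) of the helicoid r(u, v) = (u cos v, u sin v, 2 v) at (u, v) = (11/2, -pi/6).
K = -64/18769

Coefficients of the first fundamental form: E = 1, F = 0, G = u^2 + 4.
Coefficients of the second fundamental form: L = 0, M = -2/sqrt(u^2 + 4), N = 0.
Assemble K = (LN − M²)/(EG − F²) = -4/(u^2 + 4)^2. At (u, v) = (11/2, -pi/6): K = -64/18769.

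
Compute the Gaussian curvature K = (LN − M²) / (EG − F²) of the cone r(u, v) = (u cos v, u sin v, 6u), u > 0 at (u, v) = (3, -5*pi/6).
K = 0

Coefficients of the first fundamental form: E = 37, F = 0, G = u^2.
Coefficients of the second fundamental form: L = 0, M = 0, N = 6*sqrt(37)*u^2/(37*Abs(u)).
Assemble K = (LN − M²)/(EG − F²) = 0. At (u, v) = (3, -5*pi/6): K = 0.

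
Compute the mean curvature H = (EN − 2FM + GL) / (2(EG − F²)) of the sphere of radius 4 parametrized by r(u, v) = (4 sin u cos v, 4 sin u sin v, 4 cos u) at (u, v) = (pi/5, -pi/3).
H = -1/4

With E = 16, F = 0, G = 16*sin(u)^2, L = -4*sin(u)/Abs(sin(u)), M = 0, N = -4*sin(u)^3/Abs(sin(u)), assemble
  H = (EN − 2FM + GL) / (2(EG − F²)) = -sin(u)/(4*Abs(sin(u))).
At (u, v) = (pi/5, -pi/3): H = -1/4.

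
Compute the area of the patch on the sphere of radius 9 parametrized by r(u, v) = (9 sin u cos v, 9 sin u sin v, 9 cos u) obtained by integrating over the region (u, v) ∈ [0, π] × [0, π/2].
Area = 81*pi

Area = ∫∫ √(EG − F²) du dv with √(EG − F²) = 81*Abs(sin(u)). Integrating over [0, π] × [0, π/2] gives 81*pi.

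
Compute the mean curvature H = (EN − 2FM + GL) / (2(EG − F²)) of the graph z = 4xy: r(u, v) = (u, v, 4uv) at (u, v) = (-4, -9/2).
H = -1152*sqrt(581)/337561

With E = 16*v^2 + 1, F = 16*u*v, G = 16*u^2 + 1, L = 0, M = 4/sqrt(16*u^2 + 16*v^2 + 1), N = 0, assemble
  H = (EN − 2FM + GL) / (2(EG − F²)) = -64*u*v/(16*u^2 + 16*v^2 + 1)^(3/2).
At (u, v) = (-4, -9/2): H = -1152*sqrt(581)/337561.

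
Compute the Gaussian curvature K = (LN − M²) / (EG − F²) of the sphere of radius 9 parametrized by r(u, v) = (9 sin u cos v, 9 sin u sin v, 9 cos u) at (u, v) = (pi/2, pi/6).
K = 1/81

Coefficients of the first fundamental form: E = 81, F = 0, G = 81*sin(u)^2.
Coefficients of the second fundamental form: L = -9*sin(u)/Abs(sin(u)), M = 0, N = -9*sin(u)^3/Abs(sin(u)).
Assemble K = (LN − M²)/(EG − F²) = 1/81. At (u, v) = (pi/2, pi/6): K = 1/81.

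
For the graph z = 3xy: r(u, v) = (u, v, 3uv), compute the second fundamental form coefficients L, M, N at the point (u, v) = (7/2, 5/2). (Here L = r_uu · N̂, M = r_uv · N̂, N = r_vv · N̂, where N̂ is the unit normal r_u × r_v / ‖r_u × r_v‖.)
L = 0;  M = 3*sqrt(670)/335;  N = 0

Compute the unit normal N̂(u, v) = (-3*v/sqrt(9*u^2 + 9*v^2 + 1), -3*u/sqrt(9*u^2 + 9*v^2 + 1), 1/sqrt(9*u^2 + 9*v^2 + 1)), and the second partials r_uu, r_uv, r_vv. Take dot products:
  L(u, v) = r_uu · N̂ = 0,
  M(u, v) = r_uv · N̂ = 3/sqrt(9*u^2 + 9*v^2 + 1),
  N(u, v) = r_vv · N̂ = 0.
Evaluating at (u, v) = (7/2, 5/2):
  L = 0, M = 3*sqrt(670)/335, N = 0.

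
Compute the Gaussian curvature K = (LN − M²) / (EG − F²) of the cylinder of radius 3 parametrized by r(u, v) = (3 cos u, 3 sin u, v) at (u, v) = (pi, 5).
K = 0

Coefficients of the first fundamental form: E = 9, F = 0, G = 1.
Coefficients of the second fundamental form: L = -3, M = 0, N = 0.
Assemble K = (LN − M²)/(EG − F²) = 0. At (u, v) = (pi, 5): K = 0.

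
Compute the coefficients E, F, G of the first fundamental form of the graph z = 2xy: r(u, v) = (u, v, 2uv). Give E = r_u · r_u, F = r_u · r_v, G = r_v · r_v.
E = 4*v^2 + 1;  F = 4*u*v;  G = 4*u^2 + 1

Compute partials: r_u = (1, 0, 2*v), r_v = (0, 1, 2*u). Then
  E = r_u · r_u = 4*v^2 + 1,
  F = r_u · r_v = 4*u*v,
  G = r_v · r_v = 4*u^2 + 1.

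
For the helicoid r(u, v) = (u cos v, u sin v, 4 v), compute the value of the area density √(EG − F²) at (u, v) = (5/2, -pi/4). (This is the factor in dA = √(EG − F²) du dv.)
√(EG − F²)|_{(5/2, -pi/4)} = sqrt(89)/2

E = 1, F = 0, G = u^2 + 16, so EG − F² = u^2 + 16. Taking the positive square root: √(EG − F²) = sqrt(u^2 + 16). At (u, v) = (5/2, -pi/4): sqrt(89)/2.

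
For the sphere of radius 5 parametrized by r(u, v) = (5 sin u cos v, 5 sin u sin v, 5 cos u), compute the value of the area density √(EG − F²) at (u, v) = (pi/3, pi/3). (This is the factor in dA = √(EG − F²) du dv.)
√(EG − F²)|_{(pi/3, pi/3)} = 25*sqrt(3)/2

E = 25, F = 0, G = 25*sin(u)^2, so EG − F² = 625*sin(u)^2. Taking the positive square root: √(EG − F²) = 25*Abs(sin(u)). At (u, v) = (pi/3, pi/3): 25*sqrt(3)/2.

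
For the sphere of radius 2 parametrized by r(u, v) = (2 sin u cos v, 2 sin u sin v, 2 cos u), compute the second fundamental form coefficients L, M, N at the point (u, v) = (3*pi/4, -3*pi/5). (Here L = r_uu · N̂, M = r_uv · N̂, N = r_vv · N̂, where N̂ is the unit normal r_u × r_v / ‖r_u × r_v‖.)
L = -2;  M = 0;  N = -1

Compute the unit normal N̂(u, v) = (sin(u)^2*cos(v)/Abs(sin(u)), sin(u)^2*sin(v)/Abs(sin(u)), sin(2*u)/(2*Abs(sin(u)))), and the second partials r_uu, r_uv, r_vv. Take dot products:
  L(u, v) = r_uu · N̂ = -2*sin(u)/Abs(sin(u)),
  M(u, v) = r_uv · N̂ = 0,
  N(u, v) = r_vv · N̂ = -2*sin(u)^3/Abs(sin(u)).
Evaluating at (u, v) = (3*pi/4, -3*pi/5):
  L = -2, M = 0, N = -1.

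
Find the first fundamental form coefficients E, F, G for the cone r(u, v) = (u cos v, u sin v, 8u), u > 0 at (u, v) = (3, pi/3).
E = 65;  F = 0;  G = 9

Partials: r_u = (cos(v), sin(v), 8), r_v = (-u*sin(v), u*cos(v), 0). As functions of (u, v):
  E = r_u · r_u = 65,
  F = r_u · r_v = 0,
  G = r_v · r_v = u^2.
Evaluating at (u, v) = (3, pi/3): E = 65, F = 0, G = 9.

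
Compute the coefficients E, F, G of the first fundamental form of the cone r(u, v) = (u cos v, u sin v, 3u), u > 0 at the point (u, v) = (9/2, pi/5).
E = 10;  F = 0;  G = 81/4

Partials: r_u = (cos(v), sin(v), 3), r_v = (-u*sin(v), u*cos(v), 0). As functions of (u, v):
  E = r_u · r_u = 10,
  F = r_u · r_v = 0,
  G = r_v · r_v = u^2.
Evaluating at (u, v) = (9/2, pi/5): E = 10, F = 0, G = 81/4.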